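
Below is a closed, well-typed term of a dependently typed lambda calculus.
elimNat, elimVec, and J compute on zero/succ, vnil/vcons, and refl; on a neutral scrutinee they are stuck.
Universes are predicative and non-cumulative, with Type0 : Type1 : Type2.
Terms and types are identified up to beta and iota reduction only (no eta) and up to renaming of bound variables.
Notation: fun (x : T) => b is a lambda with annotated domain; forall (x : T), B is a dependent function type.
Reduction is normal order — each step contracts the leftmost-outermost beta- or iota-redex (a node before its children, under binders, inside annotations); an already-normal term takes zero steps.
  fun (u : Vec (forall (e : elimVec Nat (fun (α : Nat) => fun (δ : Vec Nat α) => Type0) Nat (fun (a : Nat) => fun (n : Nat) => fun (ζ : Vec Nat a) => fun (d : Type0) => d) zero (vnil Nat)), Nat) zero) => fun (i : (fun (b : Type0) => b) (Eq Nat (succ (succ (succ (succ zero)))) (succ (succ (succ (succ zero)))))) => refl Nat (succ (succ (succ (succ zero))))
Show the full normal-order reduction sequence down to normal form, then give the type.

normal-order reduction:
  fun (u : Vec (forall (e : elimVec Nat (fun (α : Nat) => fun (δ : Vec Nat α) => Type0) Nat (fun (a : Nat) => fun (n : Nat) => fun (ζ : Vec Nat a) => fun (d : Type0) => d) zero (vnil Nat)), Nat) zero) => fun (i : (fun (b : Type0) => b) (Eq Nat (succ (succ (succ (succ zero)))) (succ (succ (succ (succ zero)))))) => refl Nat (succ (succ (succ (succ zero))))
  ~> fun (u : Vec (forall (e : Nat), Nat) zero) => fun (α : (fun (δ : Type0) => δ) (Eq Nat (succ (succ (succ (succ zero)))) (succ (succ (succ (succ zero)))))) => refl Nat (succ (succ (succ (succ zero))))
  ~> fun (u : Vec (forall (e : Nat), Nat) zero) => fun (α : Eq Nat (succ (succ (succ (succ zero)))) (succ (succ (succ (succ zero))))) => refl Nat (succ (succ (succ (succ zero))))
the term's type:
  forall (u : Vec (forall (e : Nat), Nat) zero), forall (α : Eq Nat (succ (succ (succ (succ zero)))) (succ (succ (succ (succ zero))))), Eq Nat (succ (succ (succ (succ zero)))) (succ (succ (succ (succ zero))))


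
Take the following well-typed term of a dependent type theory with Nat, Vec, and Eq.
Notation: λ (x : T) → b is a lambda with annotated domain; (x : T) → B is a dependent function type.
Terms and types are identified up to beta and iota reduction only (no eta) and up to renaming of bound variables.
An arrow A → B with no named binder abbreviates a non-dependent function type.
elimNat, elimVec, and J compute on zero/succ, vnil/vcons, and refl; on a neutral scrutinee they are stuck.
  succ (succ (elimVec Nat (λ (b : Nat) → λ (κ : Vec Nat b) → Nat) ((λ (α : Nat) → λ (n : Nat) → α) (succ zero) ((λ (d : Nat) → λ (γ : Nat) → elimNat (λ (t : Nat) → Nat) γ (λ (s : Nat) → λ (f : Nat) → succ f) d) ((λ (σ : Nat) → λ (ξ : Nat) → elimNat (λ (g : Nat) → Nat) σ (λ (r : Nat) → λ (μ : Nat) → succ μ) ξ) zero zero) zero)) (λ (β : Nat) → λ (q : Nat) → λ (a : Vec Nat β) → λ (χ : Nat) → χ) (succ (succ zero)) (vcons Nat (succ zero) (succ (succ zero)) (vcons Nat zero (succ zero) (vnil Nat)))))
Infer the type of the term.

inferred type:
  Nat


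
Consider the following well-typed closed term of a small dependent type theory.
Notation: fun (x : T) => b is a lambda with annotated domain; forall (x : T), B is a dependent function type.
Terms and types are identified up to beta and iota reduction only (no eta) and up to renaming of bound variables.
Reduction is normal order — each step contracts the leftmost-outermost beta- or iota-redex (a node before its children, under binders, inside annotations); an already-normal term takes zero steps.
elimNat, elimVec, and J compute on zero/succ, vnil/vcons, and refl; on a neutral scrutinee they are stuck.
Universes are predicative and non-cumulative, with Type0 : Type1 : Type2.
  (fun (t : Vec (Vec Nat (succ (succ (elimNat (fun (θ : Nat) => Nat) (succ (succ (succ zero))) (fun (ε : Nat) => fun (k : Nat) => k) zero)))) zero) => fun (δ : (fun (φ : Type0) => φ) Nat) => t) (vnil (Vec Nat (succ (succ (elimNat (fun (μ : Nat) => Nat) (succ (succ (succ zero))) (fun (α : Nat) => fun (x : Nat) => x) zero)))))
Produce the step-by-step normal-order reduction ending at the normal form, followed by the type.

reduction (normal order):
  (fun (t : Vec (Vec Nat (succ (succ (elimNat (fun (θ : Nat) => Nat) (succ (succ (succ zero))) (fun (ε : Nat) => fun (k : Nat) => k) zero)))) zero) => fun (δ : (fun (φ : Type0) => φ) Nat) => t) (vnil (Vec Nat (succ (succ (elimNat (fun (μ : Nat) => Nat) (succ (succ (succ zero))) (fun (α : Nat) => fun (x : Nat) => x) zero)))))
  ~> fun (t : (fun (θ : Type0) => θ) Nat) => vnil (Vec Nat (succ (succ (elimNat (fun (ε : Nat) => Nat) (succ (succ (succ zero))) (fun (k : Nat) => fun (δ : Nat) => δ) zero))))
  ~> fun (t : Nat) => vnil (Vec Nat (succ (succ (elimNat (fun (θ : Nat) => Nat) (succ (succ (succ zero))) (fun (ε : Nat) => fun (k : Nat) => k) zero))))
  ~> fun (t : Nat) => vnil (Vec Nat (succ (succ (succ (succ (succ zero))))))
type:
  forall (t : Nat), Vec (Vec Nat (succ (succ (succ (succ (succ zero)))))) zero


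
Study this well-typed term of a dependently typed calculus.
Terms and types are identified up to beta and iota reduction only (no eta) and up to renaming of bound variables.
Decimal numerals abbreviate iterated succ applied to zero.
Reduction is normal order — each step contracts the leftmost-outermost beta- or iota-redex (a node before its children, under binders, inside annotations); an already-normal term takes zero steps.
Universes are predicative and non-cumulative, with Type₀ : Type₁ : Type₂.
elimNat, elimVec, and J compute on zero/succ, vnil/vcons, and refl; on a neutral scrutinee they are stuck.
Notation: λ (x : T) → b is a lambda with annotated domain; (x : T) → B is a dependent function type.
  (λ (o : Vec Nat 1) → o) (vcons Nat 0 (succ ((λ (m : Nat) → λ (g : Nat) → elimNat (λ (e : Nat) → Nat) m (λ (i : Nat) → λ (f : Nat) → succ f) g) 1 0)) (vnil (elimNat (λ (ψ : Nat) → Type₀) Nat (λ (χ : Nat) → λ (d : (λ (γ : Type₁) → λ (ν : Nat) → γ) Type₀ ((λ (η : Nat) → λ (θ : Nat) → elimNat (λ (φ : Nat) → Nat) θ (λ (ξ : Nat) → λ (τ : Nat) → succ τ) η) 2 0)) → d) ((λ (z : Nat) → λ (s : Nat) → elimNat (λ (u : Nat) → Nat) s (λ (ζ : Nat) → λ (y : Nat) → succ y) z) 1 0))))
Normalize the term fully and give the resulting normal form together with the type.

resulting normal form:
  vcons Nat 0 2 (vnil Nat)
type:
  Vec Nat 1


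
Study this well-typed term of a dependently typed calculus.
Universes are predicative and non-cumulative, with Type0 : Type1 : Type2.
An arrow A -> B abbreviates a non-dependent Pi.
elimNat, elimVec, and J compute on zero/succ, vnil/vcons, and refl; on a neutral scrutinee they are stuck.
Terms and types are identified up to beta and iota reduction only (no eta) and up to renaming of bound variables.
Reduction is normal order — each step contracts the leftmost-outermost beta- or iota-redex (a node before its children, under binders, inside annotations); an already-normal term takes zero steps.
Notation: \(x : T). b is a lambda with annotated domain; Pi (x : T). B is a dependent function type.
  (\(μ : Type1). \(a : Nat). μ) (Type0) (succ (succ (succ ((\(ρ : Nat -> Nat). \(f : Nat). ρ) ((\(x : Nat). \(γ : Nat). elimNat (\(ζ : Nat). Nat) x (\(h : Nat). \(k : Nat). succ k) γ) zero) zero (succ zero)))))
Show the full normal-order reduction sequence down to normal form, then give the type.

normal-order reduction:
  (\(μ : Type1). \(a : Nat). μ) (Type0) (succ (succ (succ ((\(ρ : Nat -> Nat). \(f : Nat). ρ) ((\(x : Nat). \(γ : Nat). elimNat (\(ζ : Nat). Nat) x (\(h : Nat). \(k : Nat). succ k) γ) zero) zero (succ zero)))))
  ~> (\(μ : Nat). Type0) (succ (succ (succ ((\(a : Nat -> Nat). \(ρ : Nat). a) ((\(f : Nat). \(x : Nat). elimNat (\(γ : Nat). Nat) f (\(ζ : Nat). \(h : Nat). succ h) x) zero) zero (succ zero)))))
  ~> Type0
inferred type:
  Type1


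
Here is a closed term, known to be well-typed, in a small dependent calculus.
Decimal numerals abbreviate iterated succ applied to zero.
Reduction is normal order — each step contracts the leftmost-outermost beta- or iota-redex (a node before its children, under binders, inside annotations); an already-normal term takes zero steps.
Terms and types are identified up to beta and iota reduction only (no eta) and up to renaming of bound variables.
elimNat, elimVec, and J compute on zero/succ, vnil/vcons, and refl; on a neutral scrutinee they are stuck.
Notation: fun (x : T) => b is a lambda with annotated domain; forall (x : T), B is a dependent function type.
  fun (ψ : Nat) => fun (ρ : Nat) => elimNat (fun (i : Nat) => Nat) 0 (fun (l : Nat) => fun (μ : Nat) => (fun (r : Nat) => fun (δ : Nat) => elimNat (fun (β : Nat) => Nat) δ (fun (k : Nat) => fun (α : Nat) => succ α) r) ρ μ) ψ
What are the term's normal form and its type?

reduced normal form:
  fun (ψ : Nat) => fun (ρ : Nat) => elimNat (fun (i : Nat) => Nat) 0 (fun (l : Nat) => fun (μ : Nat) => elimNat (fun (r : Nat) => Nat) μ (fun (δ : Nat) => fun (β : Nat) => succ β) ρ) ψ
the term's type:
  forall (ψ : Nat), forall (ρ : Nat), Nat


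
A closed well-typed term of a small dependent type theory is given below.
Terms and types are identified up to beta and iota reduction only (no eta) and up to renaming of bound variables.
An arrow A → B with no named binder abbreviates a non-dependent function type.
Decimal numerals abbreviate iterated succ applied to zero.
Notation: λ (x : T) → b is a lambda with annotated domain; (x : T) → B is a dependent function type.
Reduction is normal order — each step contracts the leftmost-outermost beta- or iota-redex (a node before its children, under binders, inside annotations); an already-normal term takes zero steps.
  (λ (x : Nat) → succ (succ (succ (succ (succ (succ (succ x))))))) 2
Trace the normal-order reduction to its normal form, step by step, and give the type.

reduction (normal order):
  (λ (x : Nat) → succ (succ (succ (succ (succ (succ (succ x))))))) 2
  ~> 9
inferred type:
  Nat


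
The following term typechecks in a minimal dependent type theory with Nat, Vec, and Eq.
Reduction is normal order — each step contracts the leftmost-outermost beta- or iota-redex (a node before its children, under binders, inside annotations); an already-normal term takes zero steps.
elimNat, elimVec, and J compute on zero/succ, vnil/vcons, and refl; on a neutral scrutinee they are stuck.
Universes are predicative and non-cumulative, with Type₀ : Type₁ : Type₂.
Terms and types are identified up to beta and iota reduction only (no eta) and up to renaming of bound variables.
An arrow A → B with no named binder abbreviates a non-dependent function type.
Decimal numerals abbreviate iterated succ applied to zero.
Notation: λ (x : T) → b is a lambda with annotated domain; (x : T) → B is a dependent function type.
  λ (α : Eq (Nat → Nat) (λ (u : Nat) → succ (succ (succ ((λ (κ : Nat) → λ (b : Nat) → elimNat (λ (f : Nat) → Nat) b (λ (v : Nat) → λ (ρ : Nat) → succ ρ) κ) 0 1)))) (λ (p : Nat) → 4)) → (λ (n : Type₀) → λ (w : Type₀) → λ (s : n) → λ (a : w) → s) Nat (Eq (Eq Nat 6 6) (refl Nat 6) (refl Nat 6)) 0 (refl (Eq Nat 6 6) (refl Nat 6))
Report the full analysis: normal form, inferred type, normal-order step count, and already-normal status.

resulting normal form:
  λ (α : Eq (Nat → Nat) (λ (u : Nat) → 4) (λ (κ : Nat) → 4)) → 0
type:
  Eq (Nat → Nat) (λ (α : Nat) → 4) (λ (u : Nat) → 4) → Nat
reduction steps (normal order): 7
already normal: no
first contracted redex: a beta-redex


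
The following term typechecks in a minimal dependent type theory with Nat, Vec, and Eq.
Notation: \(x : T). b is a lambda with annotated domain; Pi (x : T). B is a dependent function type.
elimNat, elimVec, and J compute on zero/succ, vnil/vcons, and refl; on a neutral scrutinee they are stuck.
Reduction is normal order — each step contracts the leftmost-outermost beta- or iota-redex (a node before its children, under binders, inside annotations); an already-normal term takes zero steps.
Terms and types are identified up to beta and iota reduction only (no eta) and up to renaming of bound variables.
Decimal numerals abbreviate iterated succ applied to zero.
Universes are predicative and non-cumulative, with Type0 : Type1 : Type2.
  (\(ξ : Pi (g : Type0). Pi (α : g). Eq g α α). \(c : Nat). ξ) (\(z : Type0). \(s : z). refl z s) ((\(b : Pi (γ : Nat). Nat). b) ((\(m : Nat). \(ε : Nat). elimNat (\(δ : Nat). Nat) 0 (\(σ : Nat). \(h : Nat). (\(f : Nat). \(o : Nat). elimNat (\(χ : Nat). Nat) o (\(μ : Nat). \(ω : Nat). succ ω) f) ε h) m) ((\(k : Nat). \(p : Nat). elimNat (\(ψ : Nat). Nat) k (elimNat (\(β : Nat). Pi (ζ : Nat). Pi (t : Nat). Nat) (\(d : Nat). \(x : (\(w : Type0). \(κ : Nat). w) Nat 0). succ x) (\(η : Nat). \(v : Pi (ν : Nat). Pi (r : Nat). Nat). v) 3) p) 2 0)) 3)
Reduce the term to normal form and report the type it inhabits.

normal form:
  \(ξ : Type0). \(g : ξ). refl ξ g
type:
  Pi (ξ : Type0). Pi (g : ξ). Eq ξ g g
observation: normalization takes exactly 2 steps under the normal-order strategy.


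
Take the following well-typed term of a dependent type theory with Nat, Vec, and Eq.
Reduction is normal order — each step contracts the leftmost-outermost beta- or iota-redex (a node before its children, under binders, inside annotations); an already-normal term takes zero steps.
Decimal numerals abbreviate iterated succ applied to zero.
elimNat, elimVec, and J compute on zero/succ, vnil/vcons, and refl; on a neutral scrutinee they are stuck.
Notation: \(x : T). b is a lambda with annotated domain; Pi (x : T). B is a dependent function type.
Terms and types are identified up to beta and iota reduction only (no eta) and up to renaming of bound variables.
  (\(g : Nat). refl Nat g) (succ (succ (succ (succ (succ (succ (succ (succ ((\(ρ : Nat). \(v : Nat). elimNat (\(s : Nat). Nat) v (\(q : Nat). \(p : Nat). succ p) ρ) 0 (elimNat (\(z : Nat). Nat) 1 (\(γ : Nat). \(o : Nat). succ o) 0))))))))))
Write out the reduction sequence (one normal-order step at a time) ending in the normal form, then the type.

normal-order reduction:
  (\(g : Nat). refl Nat g) (succ (succ (succ (succ (succ (succ (succ (succ ((\(ρ : Nat). \(v : Nat). elimNat (\(s : Nat). Nat) v (\(q : Nat). \(p : Nat). succ p) ρ) 0 (elimNat (\(z : Nat). Nat) 1 (\(γ : Nat). \(o : Nat). succ o) 0))))))))))
  ~> refl Nat (succ (succ (succ (succ (succ (succ (succ (succ ((\(g : Nat). \(ρ : Nat). elimNat (\(v : Nat). Nat) ρ (\(s : Nat). \(q : Nat). succ q) g) 0 (elimNat (\(p : Nat). Nat) 1 (\(z : Nat). \(γ : Nat). succ γ) 0))))))))))
  ~> refl Nat (succ (succ (succ (succ (succ (succ (succ (succ ((\(g : Nat). elimNat (\(ρ : Nat). Nat) g (\(v : Nat). \(s : Nat). succ s) 0) (elimNat (\(q : Nat). Nat) 1 (\(p : Nat). \(z : Nat). succ z) 0))))))))))
  ~> refl Nat (succ (succ (succ (succ (succ (succ (succ (succ (elimNat (\(g : Nat). Nat) (elimNat (\(ρ : Nat). Nat) 1 (\(v : Nat). \(s : Nat). succ s) 0) (\(q : Nat). \(p : Nat). succ p) 0)))))))))
  ~> refl Nat (succ (succ (succ (succ (succ (succ (succ (succ (elimNat (\(g : Nat). Nat) 1 (\(ρ : Nat). \(v : Nat). succ v) 0)))))))))
  ~> refl Nat 9
the term's type:
  Eq Nat 9 9


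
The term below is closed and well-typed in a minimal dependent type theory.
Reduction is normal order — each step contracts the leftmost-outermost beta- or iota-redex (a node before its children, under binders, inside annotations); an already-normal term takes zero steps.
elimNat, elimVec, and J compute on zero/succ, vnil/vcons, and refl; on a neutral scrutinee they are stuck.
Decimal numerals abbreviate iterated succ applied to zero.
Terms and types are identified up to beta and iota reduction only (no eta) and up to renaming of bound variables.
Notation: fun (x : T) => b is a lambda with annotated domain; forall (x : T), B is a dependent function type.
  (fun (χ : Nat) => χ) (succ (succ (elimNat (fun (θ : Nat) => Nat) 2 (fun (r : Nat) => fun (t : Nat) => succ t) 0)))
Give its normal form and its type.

resulting normal form:
  4
inferred type:
  Nat
observation: 2 normal-order steps separate the term from its normal form.


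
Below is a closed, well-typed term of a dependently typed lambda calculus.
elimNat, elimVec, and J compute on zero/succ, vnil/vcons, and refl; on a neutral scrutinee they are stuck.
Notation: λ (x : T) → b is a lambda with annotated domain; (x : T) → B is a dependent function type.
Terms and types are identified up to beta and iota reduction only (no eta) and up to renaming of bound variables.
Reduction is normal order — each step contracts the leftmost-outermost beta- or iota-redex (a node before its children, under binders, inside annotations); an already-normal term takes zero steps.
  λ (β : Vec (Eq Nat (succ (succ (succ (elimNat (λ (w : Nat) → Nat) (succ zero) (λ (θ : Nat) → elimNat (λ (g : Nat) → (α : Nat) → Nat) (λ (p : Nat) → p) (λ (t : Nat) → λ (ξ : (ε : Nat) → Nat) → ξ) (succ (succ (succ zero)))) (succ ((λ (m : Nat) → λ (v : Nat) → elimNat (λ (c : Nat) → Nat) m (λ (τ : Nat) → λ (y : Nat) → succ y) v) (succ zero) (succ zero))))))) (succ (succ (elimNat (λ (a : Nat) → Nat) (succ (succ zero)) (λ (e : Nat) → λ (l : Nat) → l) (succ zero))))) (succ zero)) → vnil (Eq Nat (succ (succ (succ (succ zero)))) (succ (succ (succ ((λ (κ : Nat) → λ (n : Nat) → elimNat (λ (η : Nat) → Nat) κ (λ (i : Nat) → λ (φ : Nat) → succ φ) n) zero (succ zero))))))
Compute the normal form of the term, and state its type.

resulting normal form:
  λ (β : Vec (Eq Nat (succ (succ (succ (succ zero)))) (succ (succ (succ (succ zero))))) (succ zero)) → vnil (Eq Nat (succ (succ (succ (succ zero)))) (succ (succ (succ (succ zero)))))
type:
  (β : Vec (Eq Nat (succ (succ (succ (succ zero)))) (succ (succ (succ (succ zero))))) (succ zero)) → Vec (Eq Nat (succ (succ (succ (succ zero)))) (succ (succ (succ (succ zero))))) zero
observation: contracting an elimNat iota-redex first, the term normalizes in 46 steps.


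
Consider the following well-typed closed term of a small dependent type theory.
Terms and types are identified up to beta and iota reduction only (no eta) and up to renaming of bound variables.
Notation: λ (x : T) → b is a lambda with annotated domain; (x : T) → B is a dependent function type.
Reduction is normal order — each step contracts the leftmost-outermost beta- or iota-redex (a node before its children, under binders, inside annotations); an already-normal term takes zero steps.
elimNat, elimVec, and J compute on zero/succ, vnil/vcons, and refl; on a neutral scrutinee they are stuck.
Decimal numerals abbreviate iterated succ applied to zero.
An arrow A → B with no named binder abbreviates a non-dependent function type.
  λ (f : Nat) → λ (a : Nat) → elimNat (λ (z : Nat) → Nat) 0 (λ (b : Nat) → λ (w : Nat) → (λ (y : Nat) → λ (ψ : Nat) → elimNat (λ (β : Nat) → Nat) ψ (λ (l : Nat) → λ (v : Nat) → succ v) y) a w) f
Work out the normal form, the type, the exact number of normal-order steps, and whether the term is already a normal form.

resulting normal form:
  λ (f : Nat) → λ (a : Nat) → elimNat (λ (z : Nat) → Nat) 0 (λ (b : Nat) → λ (w : Nat) → elimNat (λ (y : Nat) → Nat) w (λ (ψ : Nat) → λ (β : Nat) → succ β) a) f
type:
  Nat → Nat → Nat
reduction steps (normal order): 2
already normal: no
first redex: a beta-redex


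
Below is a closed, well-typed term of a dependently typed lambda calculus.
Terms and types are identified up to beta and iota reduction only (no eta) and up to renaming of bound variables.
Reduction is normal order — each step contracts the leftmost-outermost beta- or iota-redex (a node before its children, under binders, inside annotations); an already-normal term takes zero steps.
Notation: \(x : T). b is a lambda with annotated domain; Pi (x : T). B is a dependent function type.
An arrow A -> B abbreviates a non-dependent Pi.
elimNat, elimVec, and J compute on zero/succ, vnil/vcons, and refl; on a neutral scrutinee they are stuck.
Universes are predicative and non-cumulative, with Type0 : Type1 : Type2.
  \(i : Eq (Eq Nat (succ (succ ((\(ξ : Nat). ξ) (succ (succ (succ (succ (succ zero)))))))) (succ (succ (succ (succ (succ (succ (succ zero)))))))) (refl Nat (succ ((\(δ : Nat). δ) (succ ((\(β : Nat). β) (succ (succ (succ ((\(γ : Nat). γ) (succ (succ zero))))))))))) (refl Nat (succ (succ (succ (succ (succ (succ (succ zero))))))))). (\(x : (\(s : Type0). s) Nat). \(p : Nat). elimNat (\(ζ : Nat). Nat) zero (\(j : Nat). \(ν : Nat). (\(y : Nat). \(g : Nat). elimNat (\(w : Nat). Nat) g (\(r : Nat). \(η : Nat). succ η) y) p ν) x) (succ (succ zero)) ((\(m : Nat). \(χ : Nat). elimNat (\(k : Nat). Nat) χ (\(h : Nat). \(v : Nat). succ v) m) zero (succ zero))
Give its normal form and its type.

normal form:
  \(i : Eq (Eq Nat (succ (succ (succ (succ (succ (succ (succ zero))))))) (succ (succ (succ (succ (succ (succ (succ zero)))))))) (refl Nat (succ (succ (succ (succ (succ (succ (succ zero)))))))) (refl Nat (succ (succ (succ (succ (succ (succ (succ zero))))))))). succ (succ zero)
inferred type:
  Eq (Eq Nat (succ (succ (succ (succ (succ (succ (succ zero))))))) (succ (succ (succ (succ (succ (succ (succ zero)))))))) (refl Nat (succ (succ (succ (succ (succ (succ (succ zero)))))))) (refl Nat (succ (succ (succ (succ (succ (succ (succ zero)))))))) -> Nat


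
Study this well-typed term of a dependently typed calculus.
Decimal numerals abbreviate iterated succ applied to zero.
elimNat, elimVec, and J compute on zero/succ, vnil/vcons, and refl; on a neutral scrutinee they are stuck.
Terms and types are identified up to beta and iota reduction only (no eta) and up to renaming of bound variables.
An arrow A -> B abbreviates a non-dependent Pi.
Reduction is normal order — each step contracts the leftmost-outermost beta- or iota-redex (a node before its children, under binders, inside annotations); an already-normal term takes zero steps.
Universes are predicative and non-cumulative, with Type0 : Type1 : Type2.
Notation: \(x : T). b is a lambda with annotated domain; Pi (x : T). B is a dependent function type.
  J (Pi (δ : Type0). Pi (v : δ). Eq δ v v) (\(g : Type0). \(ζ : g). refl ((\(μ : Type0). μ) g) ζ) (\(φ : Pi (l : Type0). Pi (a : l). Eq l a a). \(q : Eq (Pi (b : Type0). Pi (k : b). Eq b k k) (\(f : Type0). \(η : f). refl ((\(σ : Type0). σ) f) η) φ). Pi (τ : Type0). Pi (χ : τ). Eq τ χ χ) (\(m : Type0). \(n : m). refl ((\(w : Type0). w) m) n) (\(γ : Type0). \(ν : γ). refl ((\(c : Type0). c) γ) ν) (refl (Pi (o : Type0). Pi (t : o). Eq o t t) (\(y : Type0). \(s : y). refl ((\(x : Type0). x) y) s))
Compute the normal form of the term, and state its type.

normal form:
  \(δ : Type0). \(v : δ). refl δ v
the term's type:
  Pi (δ : Type0). Pi (v : δ). Eq δ v v
observation: 2 normal-order steps separate the term from its normal form.


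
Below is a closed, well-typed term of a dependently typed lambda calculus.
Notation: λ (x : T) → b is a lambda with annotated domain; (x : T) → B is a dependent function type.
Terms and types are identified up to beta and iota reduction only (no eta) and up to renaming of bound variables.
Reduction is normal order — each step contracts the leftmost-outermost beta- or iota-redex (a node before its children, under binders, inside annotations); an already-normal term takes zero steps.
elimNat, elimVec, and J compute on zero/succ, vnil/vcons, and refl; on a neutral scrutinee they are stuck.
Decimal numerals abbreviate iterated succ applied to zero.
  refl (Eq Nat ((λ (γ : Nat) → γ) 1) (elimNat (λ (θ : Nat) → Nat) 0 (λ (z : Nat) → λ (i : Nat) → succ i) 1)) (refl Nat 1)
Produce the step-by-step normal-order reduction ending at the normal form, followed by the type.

normal-order reduction sequence:
  refl (Eq Nat ((λ (γ : Nat) → γ) 1) (elimNat (λ (θ : Nat) → Nat) 0 (λ (z : Nat) → λ (i : Nat) → succ i) 1)) (refl Nat 1)
  ~> refl (Eq Nat 1 (elimNat (λ (γ : Nat) → Nat) 0 (λ (θ : Nat) → λ (z : Nat) → succ z) 1)) (refl Nat 1)
  ~> refl (Eq Nat 1 ((λ (γ : Nat) → λ (θ : Nat) → succ θ) 0 (elimNat (λ (z : Nat) → Nat) 0 (λ (i : Nat) → λ (t : Nat) → succ t) 0))) (refl Nat 1)
  ~> refl (Eq Nat 1 ((λ (γ : Nat) → succ γ) (elimNat (λ (θ : Nat) → Nat) 0 (λ (z : Nat) → λ (i : Nat) → succ i) 0))) (refl Nat 1)
  ~> refl (Eq Nat 1 (succ (elimNat (λ (γ : Nat) → Nat) 0 (λ (θ : Nat) → λ (z : Nat) → succ z) 0))) (refl Nat 1)
  ~> refl (Eq Nat 1 1) (refl Nat 1)
type:
  Eq (Eq Nat 1 1) (refl Nat 1) (refl Nat 1)


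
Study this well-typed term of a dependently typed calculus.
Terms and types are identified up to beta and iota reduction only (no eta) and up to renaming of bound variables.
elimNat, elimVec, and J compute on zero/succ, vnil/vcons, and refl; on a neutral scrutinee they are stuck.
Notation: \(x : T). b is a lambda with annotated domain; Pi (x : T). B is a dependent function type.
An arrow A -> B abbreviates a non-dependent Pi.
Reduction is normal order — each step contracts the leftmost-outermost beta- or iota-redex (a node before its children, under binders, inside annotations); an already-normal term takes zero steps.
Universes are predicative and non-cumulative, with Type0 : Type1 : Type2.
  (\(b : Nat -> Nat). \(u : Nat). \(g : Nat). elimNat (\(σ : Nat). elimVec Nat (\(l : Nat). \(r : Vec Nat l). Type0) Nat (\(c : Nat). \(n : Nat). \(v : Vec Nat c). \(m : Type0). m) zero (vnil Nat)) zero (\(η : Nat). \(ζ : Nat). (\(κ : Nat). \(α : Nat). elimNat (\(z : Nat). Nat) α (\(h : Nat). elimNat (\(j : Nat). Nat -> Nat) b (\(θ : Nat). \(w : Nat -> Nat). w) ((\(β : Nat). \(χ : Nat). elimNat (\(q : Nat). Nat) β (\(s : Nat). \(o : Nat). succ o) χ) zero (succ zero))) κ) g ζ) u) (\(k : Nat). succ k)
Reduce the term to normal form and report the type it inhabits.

reduced normal form:
  \(b : Nat). \(u : Nat). elimNat (\(g : Nat). Nat) zero (\(σ : Nat). \(l : Nat). elimNat (\(r : Nat). Nat) l (\(c : Nat). \(n : Nat). succ n) u) b
the term's type:
  Nat -> Nat -> Nat
observation: 14 normal-order steps separate the term from its normal form.


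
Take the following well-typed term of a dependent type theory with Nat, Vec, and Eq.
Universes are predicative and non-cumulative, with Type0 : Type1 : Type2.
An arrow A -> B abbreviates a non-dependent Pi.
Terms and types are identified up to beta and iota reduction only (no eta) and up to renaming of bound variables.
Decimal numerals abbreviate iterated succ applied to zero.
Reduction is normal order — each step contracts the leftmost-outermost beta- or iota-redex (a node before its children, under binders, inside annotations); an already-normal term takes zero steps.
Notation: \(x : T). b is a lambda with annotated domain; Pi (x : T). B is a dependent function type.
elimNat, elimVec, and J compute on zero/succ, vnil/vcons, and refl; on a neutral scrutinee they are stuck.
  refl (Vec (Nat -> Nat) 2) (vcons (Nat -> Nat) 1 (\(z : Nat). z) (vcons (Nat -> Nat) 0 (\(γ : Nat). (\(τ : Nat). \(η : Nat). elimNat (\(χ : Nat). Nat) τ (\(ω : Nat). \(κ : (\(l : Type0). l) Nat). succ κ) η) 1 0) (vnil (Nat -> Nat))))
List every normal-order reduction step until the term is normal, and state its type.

reduction (normal order):
  refl (Vec (Nat -> Nat) 2) (vcons (Nat -> Nat) 1 (\(z : Nat). z) (vcons (Nat -> Nat) 0 (\(γ : Nat). (\(τ : Nat). \(η : Nat). elimNat (\(χ : Nat). Nat) τ (\(ω : Nat). \(κ : (\(l : Type0). l) Nat). succ κ) η) 1 0) (vnil (Nat -> Nat))))
  ~> refl (Vec (Nat -> Nat) 2) (vcons (Nat -> Nat) 1 (\(z : Nat). z) (vcons (Nat -> Nat) 0 (\(γ : Nat). (\(τ : Nat). elimNat (\(η : Nat). Nat) 1 (\(χ : Nat). \(ω : (\(κ : Type0). κ) Nat). succ ω) τ) 0) (vnil (Nat -> Nat))))
  ~> refl (Vec (Nat -> Nat) 2) (vcons (Nat -> Nat) 1 (\(z : Nat). z) (vcons (Nat -> Nat) 0 (\(γ : Nat). elimNat (\(τ : Nat). Nat) 1 (\(η : Nat). \(χ : (\(ω : Type0). ω) Nat). succ χ) 0) (vnil (Nat -> Nat))))
  ~> refl (Vec (Nat -> Nat) 2) (vcons (Nat -> Nat) 1 (\(z : Nat). z) (vcons (Nat -> Nat) 0 (\(γ : Nat). 1) (vnil (Nat -> Nat))))
the term's type:
  Eq (Vec (Nat -> Nat) 2) (vcons (Nat -> Nat) 1 (\(z : Nat). z) (vcons (Nat -> Nat) 0 (\(γ : Nat). 1) (vnil (Nat -> Nat)))) (vcons (Nat -> Nat) 1 (\(τ : Nat). τ) (vcons (Nat -> Nat) 0 (\(η : Nat). 1) (vnil (Nat -> Nat))))


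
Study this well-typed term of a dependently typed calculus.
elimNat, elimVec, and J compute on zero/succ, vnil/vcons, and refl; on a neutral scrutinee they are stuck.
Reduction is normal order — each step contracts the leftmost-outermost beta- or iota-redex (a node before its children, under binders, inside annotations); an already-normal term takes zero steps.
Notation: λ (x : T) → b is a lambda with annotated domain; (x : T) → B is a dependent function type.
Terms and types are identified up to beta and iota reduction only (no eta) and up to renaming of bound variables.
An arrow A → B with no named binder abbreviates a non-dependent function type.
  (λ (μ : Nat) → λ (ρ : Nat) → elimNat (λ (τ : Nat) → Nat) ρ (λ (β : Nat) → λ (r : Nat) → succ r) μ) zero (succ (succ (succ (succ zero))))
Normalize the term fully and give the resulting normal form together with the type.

normal form:
  succ (succ (succ (succ zero)))
inferred type:
  Nat
observation: 3 normal-order steps normalize the term, beginning with a beta-redex.


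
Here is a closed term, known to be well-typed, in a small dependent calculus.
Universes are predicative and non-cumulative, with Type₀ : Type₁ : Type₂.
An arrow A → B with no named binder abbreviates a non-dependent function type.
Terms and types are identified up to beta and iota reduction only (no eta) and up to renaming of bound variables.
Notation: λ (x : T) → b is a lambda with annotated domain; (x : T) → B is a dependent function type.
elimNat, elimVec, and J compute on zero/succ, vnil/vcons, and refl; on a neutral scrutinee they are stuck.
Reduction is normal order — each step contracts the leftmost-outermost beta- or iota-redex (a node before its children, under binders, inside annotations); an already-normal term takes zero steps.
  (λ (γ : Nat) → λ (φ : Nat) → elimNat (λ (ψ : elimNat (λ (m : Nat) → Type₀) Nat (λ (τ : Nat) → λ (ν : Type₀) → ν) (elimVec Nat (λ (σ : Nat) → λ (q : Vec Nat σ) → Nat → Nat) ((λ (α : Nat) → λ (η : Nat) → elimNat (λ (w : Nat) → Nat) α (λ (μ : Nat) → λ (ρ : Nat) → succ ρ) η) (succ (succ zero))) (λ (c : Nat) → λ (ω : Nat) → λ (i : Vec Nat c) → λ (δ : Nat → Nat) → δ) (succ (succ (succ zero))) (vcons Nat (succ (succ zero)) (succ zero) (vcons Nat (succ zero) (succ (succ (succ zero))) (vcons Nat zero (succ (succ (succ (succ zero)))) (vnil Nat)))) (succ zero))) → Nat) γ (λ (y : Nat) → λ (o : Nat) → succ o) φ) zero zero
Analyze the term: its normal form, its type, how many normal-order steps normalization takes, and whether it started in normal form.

reduced normal form:
  zero
type:
  Nat
steps to reach normal form (normal order): 3
already normal: no
first contracted redex: a beta-redex


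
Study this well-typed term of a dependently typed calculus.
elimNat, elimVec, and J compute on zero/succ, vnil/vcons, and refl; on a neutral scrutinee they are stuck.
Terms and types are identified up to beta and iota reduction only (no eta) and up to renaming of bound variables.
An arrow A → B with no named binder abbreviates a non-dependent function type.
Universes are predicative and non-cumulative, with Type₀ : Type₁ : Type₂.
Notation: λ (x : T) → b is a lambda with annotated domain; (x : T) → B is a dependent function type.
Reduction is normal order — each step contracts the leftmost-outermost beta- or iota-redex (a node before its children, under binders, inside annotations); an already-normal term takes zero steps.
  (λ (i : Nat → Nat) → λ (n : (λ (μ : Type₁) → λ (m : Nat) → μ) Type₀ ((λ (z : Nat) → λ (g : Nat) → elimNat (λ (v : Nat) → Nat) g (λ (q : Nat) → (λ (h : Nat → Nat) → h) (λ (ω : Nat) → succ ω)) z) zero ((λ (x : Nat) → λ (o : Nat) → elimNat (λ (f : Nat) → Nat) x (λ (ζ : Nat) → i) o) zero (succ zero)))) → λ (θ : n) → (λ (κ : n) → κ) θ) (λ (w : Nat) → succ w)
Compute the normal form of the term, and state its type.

reduced normal form:
  λ (i : Type₀) → λ (n : i) → n
inferred type:
  (i : Type₀) → i → i
observation: the leftmost-outermost redex is a beta-redex, and normalization takes 4 steps.


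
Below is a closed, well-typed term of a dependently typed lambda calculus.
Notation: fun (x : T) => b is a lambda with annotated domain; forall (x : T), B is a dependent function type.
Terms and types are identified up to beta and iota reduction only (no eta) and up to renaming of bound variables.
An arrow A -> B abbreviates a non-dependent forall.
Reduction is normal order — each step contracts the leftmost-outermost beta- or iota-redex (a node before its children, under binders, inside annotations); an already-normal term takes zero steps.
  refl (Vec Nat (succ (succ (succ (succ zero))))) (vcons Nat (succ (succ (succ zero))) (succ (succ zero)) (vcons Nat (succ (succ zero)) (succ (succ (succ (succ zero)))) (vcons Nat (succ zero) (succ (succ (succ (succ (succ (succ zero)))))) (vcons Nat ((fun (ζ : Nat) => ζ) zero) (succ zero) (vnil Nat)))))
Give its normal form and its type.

reduced normal form:
  refl (Vec Nat (succ (succ (succ (succ zero))))) (vcons Nat (succ (succ (succ zero))) (succ (succ zero)) (vcons Nat (succ (succ zero)) (succ (succ (succ (succ zero)))) (vcons Nat (succ zero) (succ (succ (succ (succ (succ (succ zero)))))) (vcons Nat zero (succ zero) (vnil Nat)))))
inferred type:
  Eq (Vec Nat (succ (succ (succ (succ zero))))) (vcons Nat (succ (succ (succ zero))) (succ (succ zero)) (vcons Nat (succ (succ zero)) (succ (succ (succ (succ zero)))) (vcons Nat (succ zero) (succ (succ (succ (succ (succ (succ zero)))))) (vcons Nat zero (succ zero) (vnil Nat))))) (vcons Nat (succ (succ (succ zero))) (succ (succ zero)) (vcons Nat (succ (succ zero)) (succ (succ (succ (succ zero)))) (vcons Nat (succ zero) (succ (succ (succ (succ (succ (succ zero)))))) (vcons Nat zero (succ zero) (vnil Nat)))))
observation: normalization takes exactly 1 step under the normal-order strategy.


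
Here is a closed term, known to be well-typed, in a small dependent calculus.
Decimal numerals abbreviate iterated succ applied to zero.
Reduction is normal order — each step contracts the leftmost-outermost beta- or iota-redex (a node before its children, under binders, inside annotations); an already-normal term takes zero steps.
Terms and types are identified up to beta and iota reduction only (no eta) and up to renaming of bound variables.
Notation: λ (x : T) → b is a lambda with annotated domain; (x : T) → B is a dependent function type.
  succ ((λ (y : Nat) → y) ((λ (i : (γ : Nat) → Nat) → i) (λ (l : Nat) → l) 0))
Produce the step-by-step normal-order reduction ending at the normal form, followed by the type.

normal-order reduction:
  succ ((λ (y : Nat) → y) ((λ (i : (γ : Nat) → Nat) → i) (λ (l : Nat) → l) 0))
  ~> succ ((λ (y : (i : Nat) → Nat) → y) (λ (γ : Nat) → γ) 0)
  ~> succ ((λ (y : Nat) → y) 0)
  ~> 1
inferred type:
  Nat


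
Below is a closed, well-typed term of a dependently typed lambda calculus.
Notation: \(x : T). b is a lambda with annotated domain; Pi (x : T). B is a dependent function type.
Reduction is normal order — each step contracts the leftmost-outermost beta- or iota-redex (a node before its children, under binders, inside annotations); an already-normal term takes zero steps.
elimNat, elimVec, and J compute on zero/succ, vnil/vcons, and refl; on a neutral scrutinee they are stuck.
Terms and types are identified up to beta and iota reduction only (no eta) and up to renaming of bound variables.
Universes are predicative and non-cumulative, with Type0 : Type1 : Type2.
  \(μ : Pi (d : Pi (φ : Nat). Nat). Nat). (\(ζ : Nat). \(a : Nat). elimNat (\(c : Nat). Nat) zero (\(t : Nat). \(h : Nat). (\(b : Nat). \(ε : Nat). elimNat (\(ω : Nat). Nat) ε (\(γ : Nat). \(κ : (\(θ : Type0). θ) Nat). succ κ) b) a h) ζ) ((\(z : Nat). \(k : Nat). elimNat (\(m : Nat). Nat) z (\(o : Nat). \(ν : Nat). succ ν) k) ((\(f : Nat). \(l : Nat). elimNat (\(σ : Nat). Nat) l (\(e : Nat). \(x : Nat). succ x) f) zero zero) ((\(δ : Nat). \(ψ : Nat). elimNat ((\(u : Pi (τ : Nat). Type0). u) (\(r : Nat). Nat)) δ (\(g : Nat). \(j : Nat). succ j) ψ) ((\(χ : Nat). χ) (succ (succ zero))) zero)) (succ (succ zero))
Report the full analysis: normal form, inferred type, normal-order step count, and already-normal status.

normal form:
  \(μ : Pi (d : Pi (φ : Nat). Nat). Nat). succ (succ (succ (succ zero)))
the term's type:
  Pi (μ : Pi (d : Pi (φ : Nat). Nat). Nat). Nat
reduction steps (normal order): 34
already normal: no
first contracted redex: a beta-redex


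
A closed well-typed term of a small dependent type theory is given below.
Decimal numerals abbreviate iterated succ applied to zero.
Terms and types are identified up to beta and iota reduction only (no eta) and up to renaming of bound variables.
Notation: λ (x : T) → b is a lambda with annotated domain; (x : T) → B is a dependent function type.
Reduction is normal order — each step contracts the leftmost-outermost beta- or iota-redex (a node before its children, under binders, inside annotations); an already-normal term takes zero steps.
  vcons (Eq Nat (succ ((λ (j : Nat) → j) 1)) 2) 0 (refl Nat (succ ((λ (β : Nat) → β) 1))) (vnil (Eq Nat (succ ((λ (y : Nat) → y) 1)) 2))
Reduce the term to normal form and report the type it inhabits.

resulting normal form:
  vcons (Eq Nat 2 2) 0 (refl Nat 2) (vnil (Eq Nat 2 2))
inferred type:
  Vec (Eq Nat 2 2) 1
observation: the first redex contracted is a beta-redex; the normal form is reached in 3 normal-order steps.


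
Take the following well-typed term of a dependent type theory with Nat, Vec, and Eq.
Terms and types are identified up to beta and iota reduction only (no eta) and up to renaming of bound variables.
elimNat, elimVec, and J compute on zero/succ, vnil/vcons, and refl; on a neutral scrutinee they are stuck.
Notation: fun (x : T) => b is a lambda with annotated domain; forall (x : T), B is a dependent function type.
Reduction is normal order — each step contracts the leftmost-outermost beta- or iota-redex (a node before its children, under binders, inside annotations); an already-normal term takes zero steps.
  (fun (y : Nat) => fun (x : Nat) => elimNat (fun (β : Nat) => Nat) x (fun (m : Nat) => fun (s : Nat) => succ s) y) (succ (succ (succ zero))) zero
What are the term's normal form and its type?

reduced normal form:
  succ (succ (succ zero))
type:
  Nat


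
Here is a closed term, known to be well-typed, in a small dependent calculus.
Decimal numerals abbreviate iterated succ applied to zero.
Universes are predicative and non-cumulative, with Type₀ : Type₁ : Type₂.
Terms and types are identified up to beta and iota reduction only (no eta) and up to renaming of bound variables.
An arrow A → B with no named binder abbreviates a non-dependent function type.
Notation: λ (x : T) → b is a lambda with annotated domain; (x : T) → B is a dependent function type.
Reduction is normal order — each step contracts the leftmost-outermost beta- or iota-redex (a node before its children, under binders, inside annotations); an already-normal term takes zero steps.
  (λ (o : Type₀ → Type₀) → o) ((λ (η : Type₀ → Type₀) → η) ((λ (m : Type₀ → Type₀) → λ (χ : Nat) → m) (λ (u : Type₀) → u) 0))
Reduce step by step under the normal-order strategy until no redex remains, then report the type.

normal-order reduction:
  (λ (o : Type₀ → Type₀) → o) ((λ (η : Type₀ → Type₀) → η) ((λ (m : Type₀ → Type₀) → λ (χ : Nat) → m) (λ (u : Type₀) → u) 0))
  ~> (λ (o : Type₀ → Type₀) → o) ((λ (η : Type₀ → Type₀) → λ (m : Nat) → η) (λ (χ : Type₀) → χ) 0)
  ~> (λ (o : Type₀ → Type₀) → λ (η : Nat) → o) (λ (m : Type₀) → m) 0
  ~> (λ (o : Nat) → λ (η : Type₀) → η) 0
  ~> λ (o : Type₀) → o
inferred type:
  Type₀ → Type₀
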